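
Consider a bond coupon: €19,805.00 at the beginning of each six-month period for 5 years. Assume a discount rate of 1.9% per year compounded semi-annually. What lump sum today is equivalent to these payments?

€189,870.08

This is an annuity due: 10 payments of €19,805.00 at the beginning of each six-month period.
Periodic rate r = 0.019/2 per half-year; n is counted in half-years.
PV = PMT × [(1 − (1+r)^−n)/r] × (1+r) = 19,805 × [1 − (1+r)^−10] / r × (1+r) = €189,870.08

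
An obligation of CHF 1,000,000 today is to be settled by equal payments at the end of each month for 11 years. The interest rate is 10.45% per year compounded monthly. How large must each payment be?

Level ordinary annuity; solve PV = PMT × [(1 − (1+r)^−n)/r] for PMT.
Periodic rate r = 0.1045/12 per month; n is counted in months.
With n = 132: PMT = 1,000,000 / ([(1 − (1+r)^−n)/r]) = CHF 12,775.85

CHF 12,775.85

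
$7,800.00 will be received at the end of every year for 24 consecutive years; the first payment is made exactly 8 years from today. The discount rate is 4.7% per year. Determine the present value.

$80,366.69

Ordinary annuity of 24 payments, first payment at period 8.
Periodic rate r = 0.047 per year.
The ordinary-annuity PV formula values the stream one period before the first payment (period 7); discount that back 7 periods:
PV₀ = 7,800 × [1 − (1+r)^−24] / r × (1+r)^−7 = $80,366.69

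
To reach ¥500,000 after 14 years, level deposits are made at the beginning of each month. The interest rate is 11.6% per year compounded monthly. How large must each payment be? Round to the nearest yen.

Level annuity due; solve FV = PMT × [((1+r)^n − 1)/r] × (1+r) for PMT.
Periodic rate r = 0.116/12 per month; n is counted in months.
With n = 168: PMT = 500,000 / ([((1+r)^n − 1)/r] × (1+r)) = ¥1,187

¥1,187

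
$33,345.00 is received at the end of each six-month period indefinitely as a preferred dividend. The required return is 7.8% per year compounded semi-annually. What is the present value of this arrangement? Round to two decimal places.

$855,000.00

Periodic rate r = 0.078/2 per half-year.
Level perpetuity: PV = PMT / r = 33,345 / (0.078/2) = $855,000.00.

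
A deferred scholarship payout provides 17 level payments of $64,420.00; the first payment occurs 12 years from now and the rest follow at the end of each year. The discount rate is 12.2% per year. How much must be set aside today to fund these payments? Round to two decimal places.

$127,815.74

Ordinary annuity of 17 payments, first payment at period 12.
Periodic rate r = 0.122 per year.
The ordinary-annuity PV formula values the stream one period before the first payment (period 11); discount that back 11 periods:
PV₀ = 64,420 × [1 − (1+r)^−17] / r × (1+r)^−11 = $127,815.74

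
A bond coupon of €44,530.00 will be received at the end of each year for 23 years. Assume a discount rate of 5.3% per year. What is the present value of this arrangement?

This is an ordinary annuity: 23 payments of €44,530.00 at the end of each year.
Periodic rate r = 0.053 per year.
PV = PMT × [(1 − (1+r)^−n)/r] = 44,530 × [1 − (1+r)^−23] / r = €584,021.03

€584,021.03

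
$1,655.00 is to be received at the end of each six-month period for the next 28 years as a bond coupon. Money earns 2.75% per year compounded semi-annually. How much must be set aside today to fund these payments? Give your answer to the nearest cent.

$64,340.59

This is an ordinary annuity: 56 payments of $1,655.00 at the end of each six-month period.
Periodic rate r = 0.0275/2 per half-year; n is counted in half-years.
PV = PMT × [(1 − (1+r)^−n)/r] = 1,655 × [1 − (1+r)^−56] / r = $64,340.59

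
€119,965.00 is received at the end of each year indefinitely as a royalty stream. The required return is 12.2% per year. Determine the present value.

Periodic rate r = 0.122 per year.
Level perpetuity: PV = PMT / r = 119,965 / (0.122) = €983,319.67.

€983,319.67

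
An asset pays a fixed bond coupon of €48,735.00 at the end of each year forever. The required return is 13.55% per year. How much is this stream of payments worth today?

€359,667.90

Periodic rate r = 0.1355 per year.
Level perpetuity: PV = PMT / r = 48,735 / (0.1355) = €359,667.90.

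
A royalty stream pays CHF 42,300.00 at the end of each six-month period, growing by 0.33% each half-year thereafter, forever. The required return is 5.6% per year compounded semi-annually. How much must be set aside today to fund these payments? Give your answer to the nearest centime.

Periodic rate r = 0.056/2 per half-year.
Growing perpetuity (Gordon): PV = PMT₁ / (r − g) = 42,300 / (r − 0.0033) = CHF 1,712,550.61.

CHF 1,712,550.61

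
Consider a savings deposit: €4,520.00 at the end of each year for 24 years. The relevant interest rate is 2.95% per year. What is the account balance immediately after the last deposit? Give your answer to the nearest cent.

This is an ordinary annuity: 24 deposits of €4,520.00 at the end of each year.
Periodic rate r = 0.0295 per year.
FV = PMT × [((1+r)^n − 1)/r] = 4,520 × [(1+r)^24 − 1] / r = €154,636.53

€154,636.53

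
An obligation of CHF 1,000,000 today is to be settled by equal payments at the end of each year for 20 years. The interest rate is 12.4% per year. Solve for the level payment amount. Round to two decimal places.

Level ordinary annuity; solve PV = PMT × [(1 − (1+r)^−n)/r] for PMT.
Periodic rate r = 0.124 per year.
With n = 20: PMT = 1,000,000 / ([(1 − (1+r)^−n)/r]) = CHF 137,249.00

CHF 137,249.00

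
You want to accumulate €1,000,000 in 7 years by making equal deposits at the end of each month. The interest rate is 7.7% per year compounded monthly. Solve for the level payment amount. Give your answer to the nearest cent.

Level ordinary annuity; solve FV = PMT × [((1+r)^n − 1)/r] for PMT.
Periodic rate r = 0.077/12 per month; n is counted in months.
With n = 84: PMT = 1,000,000 / ([((1+r)^n − 1)/r]) = €9,020.50

€9,020.50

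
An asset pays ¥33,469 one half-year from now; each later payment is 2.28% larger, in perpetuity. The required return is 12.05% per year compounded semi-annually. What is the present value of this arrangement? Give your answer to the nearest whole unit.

Periodic rate r = 0.1205/2 per half-year.
Growing perpetuity (Gordon): PV = PMT₁ / (r − g) = 33,469 / (r − 0.0228) = ¥893,698.

¥893,698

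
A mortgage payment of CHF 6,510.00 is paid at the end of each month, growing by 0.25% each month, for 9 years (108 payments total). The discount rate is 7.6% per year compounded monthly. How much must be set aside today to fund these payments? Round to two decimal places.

Periodic rate r = 0.076/12 per month; n is counted in months.
Growing ordinary annuity: PV = PMT₁ × [1 − ((1+g)/(1+r))^n] / (r − g) = 6,510 × [1 − ((1+0.0025)/(1+r))^108] / (r − 0.0025) = CHF 573,663.96.

CHF 573,663.96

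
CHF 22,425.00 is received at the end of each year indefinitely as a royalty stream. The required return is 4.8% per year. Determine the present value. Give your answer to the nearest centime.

CHF 467,187.50

Periodic rate r = 0.048 per year.
Level perpetuity: PV = PMT / r = 22,425 / (0.048) = CHF 467,187.50.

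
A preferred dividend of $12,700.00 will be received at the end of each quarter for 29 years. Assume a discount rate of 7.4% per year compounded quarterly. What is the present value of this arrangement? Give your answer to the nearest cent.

$604,611.33

This is an ordinary annuity: 116 payments of $12,700.00 at the end of each quarter.
Periodic rate r = 0.074/4 per quarter; n is counted in quarters.
PV = PMT × [(1 − (1+r)^−n)/r] = 12,700 × [1 − (1+r)^−116] / r = $604,611.33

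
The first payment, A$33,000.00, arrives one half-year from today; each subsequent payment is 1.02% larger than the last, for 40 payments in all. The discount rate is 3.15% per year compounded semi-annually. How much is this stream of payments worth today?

A$1,170,188.25

Periodic rate r = 0.0315/2 per half-year; n is counted in half-years.
Growing ordinary annuity: PV = PMT₁ × [1 − ((1+g)/(1+r))^n] / (r − g) = 33,000 × [1 − ((1+0.0102)/(1+r))^40] / (r − 0.0102) = A$1,170,188.25.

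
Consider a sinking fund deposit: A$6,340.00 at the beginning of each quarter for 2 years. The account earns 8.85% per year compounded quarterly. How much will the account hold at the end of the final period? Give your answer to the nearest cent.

A$56,039.35

This is an annuity due: 8 deposits of A$6,340.00 at the beginning of each quarter.
Periodic rate r = 0.0885/4 per quarter; n is counted in quarters.
FV = PMT × [((1+r)^n − 1)/r] × (1+r) = 6,340 × [(1+r)^8 − 1] / r × (1+r) = A$56,039.35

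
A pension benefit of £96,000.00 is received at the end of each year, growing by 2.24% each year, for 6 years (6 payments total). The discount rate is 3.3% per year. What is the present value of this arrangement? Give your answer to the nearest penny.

Periodic rate r = 0.033 per year.
Growing ordinary annuity: PV = PMT₁ × [1 − ((1+g)/(1+r))^n] / (r − g) = 96,000 × [1 − ((1+0.0224)/(1+r))^6] / (r − 0.0224) = £543,489.10.

£543,489.10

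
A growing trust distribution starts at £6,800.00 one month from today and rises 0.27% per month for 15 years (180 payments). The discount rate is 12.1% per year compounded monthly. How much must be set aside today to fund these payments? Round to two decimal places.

Periodic rate r = 0.121/12 per month; n is counted in months.
Growing ordinary annuity: PV = PMT₁ × [1 − ((1+g)/(1+r))^n] / (r − g) = 6,800 × [1 − ((1+0.0027)/(1+r))^180] / (r − 0.0027) = £675,102.48.

£675,102.48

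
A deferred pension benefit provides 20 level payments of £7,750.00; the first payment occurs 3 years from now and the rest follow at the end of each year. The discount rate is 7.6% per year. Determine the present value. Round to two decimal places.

Ordinary annuity of 20 payments, first payment at period 3.
Periodic rate r = 0.076 per year.
The ordinary-annuity PV formula values the stream one period before the first payment (period 2); discount that back 2 periods:
PV₀ = 7,750 × [1 − (1+r)^−20] / r × (1+r)^−2 = £67,724.70

£67,724.70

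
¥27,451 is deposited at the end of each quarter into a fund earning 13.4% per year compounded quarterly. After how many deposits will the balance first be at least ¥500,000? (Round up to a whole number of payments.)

Periodic rate r = 0.134/4 per quarter; n is counted in quarters.
Ordinary annuity FV: 500,000 = 27,451 × [((1+r)^n − 1)/r].
(1+r)^n = 1 + 500,000 × r / 27,451, so n = ln(1 + 500,000·r/27,451) / ln(1+r) = 14.46.
Round up to a whole number of payments: n = 15.

15 payments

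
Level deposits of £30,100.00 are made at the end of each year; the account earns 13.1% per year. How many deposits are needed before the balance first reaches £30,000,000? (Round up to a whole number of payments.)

40 payments

Periodic rate r = 0.131 per year.
Ordinary annuity FV: 30,000,000 = 30,100 × [((1+r)^n − 1)/r].
(1+r)^n = 1 + 30,000,000 × r / 30,100, so n = ln(1 + 30,000,000·r/30,100) / ln(1+r) = 39.64.
Round up to a whole number of payments: n = 40.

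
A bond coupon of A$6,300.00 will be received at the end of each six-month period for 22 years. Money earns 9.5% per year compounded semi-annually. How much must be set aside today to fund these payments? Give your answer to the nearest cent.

This is an ordinary annuity: 44 payments of A$6,300.00 at the end of each six-month period.
Periodic rate r = 0.095/2 per half-year; n is counted in half-years.
PV = PMT × [(1 − (1+r)^−n)/r] = 6,300 × [1 − (1+r)^−44] / r = A$115,418.06

A$115,418.06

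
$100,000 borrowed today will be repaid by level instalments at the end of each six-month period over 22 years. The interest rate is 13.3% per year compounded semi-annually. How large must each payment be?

$7,065.80

Level ordinary annuity; solve PV = PMT × [(1 − (1+r)^−n)/r] for PMT.
Periodic rate r = 0.133/2 per half-year; n is counted in half-years.
With n = 44: PMT = 100,000 / ([(1 − (1+r)^−n)/r]) = $7,065.80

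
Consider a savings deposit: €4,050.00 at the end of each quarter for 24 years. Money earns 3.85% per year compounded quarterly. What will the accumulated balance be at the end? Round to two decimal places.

€634,636.33

This is an ordinary annuity: 96 deposits of €4,050.00 at the end of each quarter.
Periodic rate r = 0.0385/4 per quarter; n is counted in quarters.
FV = PMT × [((1+r)^n − 1)/r] = 4,050 × [(1+r)^96 − 1] / r = €634,636.33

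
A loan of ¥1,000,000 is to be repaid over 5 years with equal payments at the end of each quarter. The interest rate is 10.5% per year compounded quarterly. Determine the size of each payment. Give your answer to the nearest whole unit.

Level ordinary annuity; solve PV = PMT × [(1 − (1+r)^−n)/r] for PMT.
Periodic rate r = 0.105/4 per quarter; n is counted in quarters.
With n = 20: PMT = 1,000,000 / ([(1 − (1+r)^−n)/r]) = ¥64,907

¥64,907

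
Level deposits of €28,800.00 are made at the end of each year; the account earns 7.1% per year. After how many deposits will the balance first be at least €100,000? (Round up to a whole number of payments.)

Periodic rate r = 0.071 per year.
Ordinary annuity FV: 100,000 = 28,800 × [((1+r)^n − 1)/r].
(1+r)^n = 1 + 100,000 × r / 28,800, so n = ln(1 + 100,000·r/28,800) / ln(1+r) = 3.21.
Round up to a whole number of payments: n = 4.

4 payments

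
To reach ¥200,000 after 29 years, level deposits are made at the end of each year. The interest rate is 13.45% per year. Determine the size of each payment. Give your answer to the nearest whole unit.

¥711

Level ordinary annuity; solve FV = PMT × [((1+r)^n − 1)/r] for PMT.
Periodic rate r = 0.1345 per year.
With n = 29: PMT = 200,000 / ([((1+r)^n − 1)/r]) = ¥711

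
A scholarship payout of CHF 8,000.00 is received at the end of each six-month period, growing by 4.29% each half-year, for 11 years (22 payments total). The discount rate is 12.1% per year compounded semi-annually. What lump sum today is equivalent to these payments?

CHF 140,001.60

Periodic rate r = 0.121/2 per half-year; n is counted in half-years.
Growing ordinary annuity: PV = PMT₁ × [1 − ((1+g)/(1+r))^n] / (r − g) = 8,000 × [1 − ((1+0.0429)/(1+r))^22] / (r − 0.0429) = CHF 140,001.60.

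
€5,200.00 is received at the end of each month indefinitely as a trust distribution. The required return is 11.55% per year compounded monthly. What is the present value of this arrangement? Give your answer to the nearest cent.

€540,259.74

Periodic rate r = 0.1155/12 per month.
Level perpetuity: PV = PMT / r = 5,200 / (0.1155/12) = €540,259.74.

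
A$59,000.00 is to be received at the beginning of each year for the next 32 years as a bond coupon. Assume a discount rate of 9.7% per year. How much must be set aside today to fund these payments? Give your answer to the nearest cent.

A$632,758.88

This is an annuity due: 32 payments of A$59,000.00 at the beginning of each year.
Periodic rate r = 0.097 per year.
PV = PMT × [(1 − (1+r)^−n)/r] × (1+r) = 59,000 × [1 − (1+r)^−32] / r × (1+r) = A$632,758.88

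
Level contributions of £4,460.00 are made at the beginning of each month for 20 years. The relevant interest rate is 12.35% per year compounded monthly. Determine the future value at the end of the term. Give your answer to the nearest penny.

This is an annuity due: 240 deposits of £4,460.00 at the beginning of each month.
Periodic rate r = 0.1235/12 per month; n is counted in months.
FV = PMT × [((1+r)^n − 1)/r] × (1+r) = 4,460 × [(1+r)^240 − 1] / r × (1+r) = £4,673,356.41

£4,673,356.41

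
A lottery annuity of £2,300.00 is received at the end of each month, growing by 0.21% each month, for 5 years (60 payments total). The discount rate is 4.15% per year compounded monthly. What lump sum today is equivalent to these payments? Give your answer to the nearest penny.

£132,173.66

Periodic rate r = 0.0415/12 per month; n is counted in months.
Growing ordinary annuity: PV = PMT₁ × [1 − ((1+g)/(1+r))^n] / (r − g) = 2,300 × [1 − ((1+0.0021)/(1+r))^60] / (r − 0.0021) = £132,173.66.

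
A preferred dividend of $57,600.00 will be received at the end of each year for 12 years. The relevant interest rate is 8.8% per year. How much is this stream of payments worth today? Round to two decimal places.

This is an ordinary annuity: 12 payments of $57,600.00 at the end of each year.
Periodic rate r = 0.088 per year.
PV = PMT × [(1 − (1+r)^−n)/r] = 57,600 × [1 − (1+r)^−12] / r = $416,646.21

$416,646.21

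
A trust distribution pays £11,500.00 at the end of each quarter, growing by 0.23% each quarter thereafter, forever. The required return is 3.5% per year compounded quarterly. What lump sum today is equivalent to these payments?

Periodic rate r = 0.035/4 per quarter.
Growing perpetuity (Gordon): PV = PMT₁ / (r − g) = 11,500 / (r − 0.0023) = £1,782,945.74.

£1,782,945.74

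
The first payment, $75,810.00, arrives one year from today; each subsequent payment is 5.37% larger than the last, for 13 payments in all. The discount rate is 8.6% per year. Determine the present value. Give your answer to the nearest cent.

$761,957.65

Periodic rate r = 0.086 per year.
Growing ordinary annuity: PV = PMT₁ × [1 − ((1+g)/(1+r))^n] / (r − g) = 75,810 × [1 − ((1+0.0537)/(1+r))^13] / (r − 0.0537) = $761,957.65.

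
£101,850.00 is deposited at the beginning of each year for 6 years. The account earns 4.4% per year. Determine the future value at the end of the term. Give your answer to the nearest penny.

£712,422.55

This is an annuity due: 6 deposits of £101,850.00 at the beginning of each year.
Periodic rate r = 0.044 per year.
FV = PMT × [((1+r)^n − 1)/r] × (1+r) = 101,850 × [(1+r)^6 − 1] / r × (1+r) = £712,422.55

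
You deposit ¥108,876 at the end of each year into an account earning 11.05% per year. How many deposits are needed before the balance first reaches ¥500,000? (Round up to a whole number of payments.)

4 payments

Periodic rate r = 0.1105 per year.
Ordinary annuity FV: 500,000 = 108,876 × [((1+r)^n − 1)/r].
(1+r)^n = 1 + 500,000 × r / 108,876, so n = ln(1 + 500,000·r/108,876) / ln(1+r) = 3.92.
Round up to a whole number of payments: n = 4.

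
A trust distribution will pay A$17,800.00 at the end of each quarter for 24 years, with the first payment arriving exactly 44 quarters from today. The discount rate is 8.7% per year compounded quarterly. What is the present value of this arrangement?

A$283,324.73

Ordinary annuity of 96 payments, first payment at period 44.
Periodic rate r = 0.087/4 per quarter; n is counted in quarters.
The ordinary-annuity PV formula values the stream one period before the first payment (period 43); discount that back 43 periods:
PV₀ = 17,800 × [1 − (1+r)^−96] / r × (1+r)^−43 = A$283,324.73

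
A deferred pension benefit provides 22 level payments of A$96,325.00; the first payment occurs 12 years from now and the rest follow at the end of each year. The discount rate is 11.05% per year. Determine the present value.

Ordinary annuity of 22 payments, first payment at period 12.
Periodic rate r = 0.1105 per year.
The ordinary-annuity PV formula values the stream one period before the first payment (period 11); discount that back 11 periods:
PV₀ = 96,325 × [1 − (1+r)^−22] / r × (1+r)^−11 = A$247,782.86

A$247,782.86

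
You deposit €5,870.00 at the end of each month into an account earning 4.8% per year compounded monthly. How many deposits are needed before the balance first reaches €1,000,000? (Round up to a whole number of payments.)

Periodic rate r = 0.048/12 per month; n is counted in months.
Ordinary annuity FV: 1,000,000 = 5,870 × [((1+r)^n − 1)/r].
(1+r)^n = 1 + 1,000,000 × r / 5,870, so n = ln(1 + 1,000,000·r/5,870) / ln(1+r) = 130.17.
Round up to a whole number of payments: n = 131.

131 payments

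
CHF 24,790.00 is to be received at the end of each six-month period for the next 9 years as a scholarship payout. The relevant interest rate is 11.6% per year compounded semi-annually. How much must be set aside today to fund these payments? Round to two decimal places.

CHF 272,494.14

This is an ordinary annuity: 18 payments of CHF 24,790.00 at the end of each six-month period.
Periodic rate r = 0.116/2 per half-year; n is counted in half-years.
PV = PMT × [(1 − (1+r)^−n)/r] = 24,790 × [1 − (1+r)^−18] / r = CHF 272,494.14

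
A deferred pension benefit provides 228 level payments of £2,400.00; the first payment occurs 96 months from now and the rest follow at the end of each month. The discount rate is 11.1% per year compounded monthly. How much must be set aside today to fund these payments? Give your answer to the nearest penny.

£94,932.32

Ordinary annuity of 228 payments, first payment at period 96.
Periodic rate r = 0.111/12 per month; n is counted in months.
The ordinary-annuity PV formula values the stream one period before the first payment (period 95); discount that back 95 periods:
PV₀ = 2,400 × [1 − (1+r)^−228] / r × (1+r)^−95 = £94,932.32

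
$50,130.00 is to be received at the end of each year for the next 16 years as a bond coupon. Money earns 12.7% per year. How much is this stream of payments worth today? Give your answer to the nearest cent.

This is an ordinary annuity: 16 payments of $50,130.00 at the end of each year.
Periodic rate r = 0.127 per year.
PV = PMT × [(1 − (1+r)^−n)/r] = 50,130 × [1 − (1+r)^−16] / r = $336,445.51

$336,445.51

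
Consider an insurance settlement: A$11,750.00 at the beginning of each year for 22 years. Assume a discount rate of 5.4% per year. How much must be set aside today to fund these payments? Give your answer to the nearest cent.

This is an annuity due: 22 payments of A$11,750.00 at the beginning of each year.
Periodic rate r = 0.054 per year.
PV = PMT × [(1 − (1+r)^−n)/r] × (1+r) = 11,750 × [1 − (1+r)^−22] / r × (1+r) = A$157,233.29

A$157,233.29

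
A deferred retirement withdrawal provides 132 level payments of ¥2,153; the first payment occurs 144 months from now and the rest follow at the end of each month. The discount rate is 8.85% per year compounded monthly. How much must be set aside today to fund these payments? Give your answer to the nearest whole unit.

¥63,381

Ordinary annuity of 132 payments, first payment at period 144.
Periodic rate r = 0.0885/12 per month; n is counted in months.
The ordinary-annuity PV formula values the stream one period before the first payment (period 143); discount that back 143 periods:
PV₀ = 2,153 × [1 − (1+r)^−132] / r × (1+r)^−143 = ¥63,381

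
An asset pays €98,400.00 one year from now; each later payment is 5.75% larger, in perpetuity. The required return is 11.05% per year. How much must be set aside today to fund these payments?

€1,856,603.77

Periodic rate r = 0.1105 per year.
Growing perpetuity (Gordon): PV = PMT₁ / (r − g) = 98,400 / (r − 0.0575) = €1,856,603.77.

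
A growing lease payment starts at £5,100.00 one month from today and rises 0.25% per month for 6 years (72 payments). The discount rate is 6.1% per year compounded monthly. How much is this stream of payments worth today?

Periodic rate r = 0.061/12 per month; n is counted in months.
Growing ordinary annuity: PV = PMT₁ × [1 − ((1+g)/(1+r))^n] / (r − g) = 5,100 × [1 − ((1+0.0025)/(1+r))^72] / (r − 0.0025) = £333,920.91.

£333,920.91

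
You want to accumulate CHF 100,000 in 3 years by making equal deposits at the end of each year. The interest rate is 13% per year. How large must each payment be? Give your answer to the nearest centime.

Level ordinary annuity; solve FV = PMT × [((1+r)^n − 1)/r] for PMT.
Periodic rate r = 0.13 per year.
With n = 3: PMT = 100,000 / ([((1+r)^n − 1)/r]) = CHF 29,352.20

CHF 29,352.20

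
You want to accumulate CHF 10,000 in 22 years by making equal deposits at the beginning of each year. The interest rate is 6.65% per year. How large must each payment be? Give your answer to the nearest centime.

Level annuity due; solve FV = PMT × [((1+r)^n − 1)/r] × (1+r) for PMT.
Periodic rate r = 0.0665 per year.
With n = 22: PMT = 10,000 / ([((1+r)^n − 1)/r] × (1+r)) = CHF 199.70

CHF 199.70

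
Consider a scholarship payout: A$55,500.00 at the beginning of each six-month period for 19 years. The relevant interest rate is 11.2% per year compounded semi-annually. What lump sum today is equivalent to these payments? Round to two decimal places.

This is an annuity due: 38 payments of A$55,500.00 at the beginning of each six-month period.
Periodic rate r = 0.112/2 per half-year; n is counted in half-years.
PV = PMT × [(1 − (1+r)^−n)/r] × (1+r) = 55,500 × [1 − (1+r)^−38] / r × (1+r) = A$914,581.75

A$914,581.75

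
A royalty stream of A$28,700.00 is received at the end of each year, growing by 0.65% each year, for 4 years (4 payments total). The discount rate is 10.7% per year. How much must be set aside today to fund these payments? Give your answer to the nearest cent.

A$90,416.79

Periodic rate r = 0.107 per year.
Growing ordinary annuity: PV = PMT₁ × [1 − ((1+g)/(1+r))^n] / (r − g) = 28,700 × [1 − ((1+0.0065)/(1+r))^4] / (r − 0.0065) = A$90,416.79.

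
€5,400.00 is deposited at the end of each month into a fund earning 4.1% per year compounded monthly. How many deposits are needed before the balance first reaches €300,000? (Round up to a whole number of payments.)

51 payments

Periodic rate r = 0.041/12 per month; n is counted in months.
Ordinary annuity FV: 300,000 = 5,400 × [((1+r)^n − 1)/r].
(1+r)^n = 1 + 300,000 × r / 5,400, so n = ln(1 + 300,000·r/5,400) / ln(1+r) = 50.95.
Round up to a whole number of payments: n = 51.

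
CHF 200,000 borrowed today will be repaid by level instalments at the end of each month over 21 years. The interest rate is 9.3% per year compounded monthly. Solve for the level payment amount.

Level ordinary annuity; solve PV = PMT × [(1 − (1+r)^−n)/r] for PMT.
Periodic rate r = 0.093/12 per month; n is counted in months.
With n = 252: PMT = 200,000 / ([(1 − (1+r)^−n)/r]) = CHF 1,808.47

CHF 1,808.47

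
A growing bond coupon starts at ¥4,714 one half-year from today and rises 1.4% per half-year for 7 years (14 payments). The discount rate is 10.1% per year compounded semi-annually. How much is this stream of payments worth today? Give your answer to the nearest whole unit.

Periodic rate r = 0.101/2 per half-year; n is counted in half-years.
Growing ordinary annuity: PV = PMT₁ × [1 − ((1+g)/(1+r))^n] / (r − g) = 4,714 × [1 − ((1+0.014)/(1+r))^14] / (r − 0.014) = ¥50,431.

¥50,431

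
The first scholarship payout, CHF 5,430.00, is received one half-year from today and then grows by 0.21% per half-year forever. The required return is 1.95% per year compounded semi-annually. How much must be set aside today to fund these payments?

Periodic rate r = 0.0195/2 per half-year.
Growing perpetuity (Gordon): PV = PMT₁ / (r − g) = 5,430 / (r − 0.0021) = CHF 709,803.92.

CHF 709,803.92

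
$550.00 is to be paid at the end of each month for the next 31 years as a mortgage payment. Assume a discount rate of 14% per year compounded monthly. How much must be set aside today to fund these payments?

$46,512.64

This is an ordinary annuity: 372 payments of $550.00 at the end of each month.
Periodic rate r = 0.14/12 per month; n is counted in months.
PV = PMT × [(1 − (1+r)^−n)/r] = 550 × [1 − (1+r)^−372] / r = $46,512.64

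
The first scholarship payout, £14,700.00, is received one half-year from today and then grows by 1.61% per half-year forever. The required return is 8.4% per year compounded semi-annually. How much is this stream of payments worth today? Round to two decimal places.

£567,567.57

Periodic rate r = 0.084/2 per half-year.
Growing perpetuity (Gordon): PV = PMT₁ / (r − g) = 14,700 / (r − 0.0161) = £567,567.57.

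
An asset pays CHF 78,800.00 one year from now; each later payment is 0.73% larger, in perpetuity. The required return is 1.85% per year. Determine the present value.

Periodic rate r = 0.0185 per year.
Growing perpetuity (Gordon): PV = PMT₁ / (r − g) = 78,800 / (r − 0.0073) = CHF 7,035,714.29.

CHF 7,035,714.29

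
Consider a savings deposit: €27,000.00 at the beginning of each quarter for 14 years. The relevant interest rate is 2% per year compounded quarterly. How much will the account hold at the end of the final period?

This is an annuity due: 56 deposits of €27,000.00 at the beginning of each quarter.
Periodic rate r = 0.02/4 per quarter; n is counted in quarters.
FV = PMT × [((1+r)^n − 1)/r] × (1+r) = 27,000 × [(1+r)^56 − 1] / r × (1+r) = €1,748,617.49

€1,748,617.49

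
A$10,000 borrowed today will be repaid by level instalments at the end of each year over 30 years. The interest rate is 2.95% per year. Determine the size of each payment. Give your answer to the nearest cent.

Level ordinary annuity; solve PV = PMT × [(1 − (1+r)^−n)/r] for PMT.
Periodic rate r = 0.0295 per year.
With n = 30: PMT = 10,000 / ([(1 − (1+r)^−n)/r]) = A$506.90

A$506.90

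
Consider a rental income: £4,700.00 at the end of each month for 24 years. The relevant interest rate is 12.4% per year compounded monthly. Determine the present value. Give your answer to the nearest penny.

This is an ordinary annuity: 288 payments of £4,700.00 at the end of each month.
Periodic rate r = 0.124/12 per month; n is counted in months.
PV = PMT × [(1 − (1+r)^−n)/r] = 4,700 × [1 − (1+r)^−288] / r = £431,286.64

£431,286.64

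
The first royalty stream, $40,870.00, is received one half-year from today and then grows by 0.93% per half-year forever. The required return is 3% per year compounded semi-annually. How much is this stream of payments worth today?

$7,170,175.44

Periodic rate r = 0.03/2 per half-year.
Growing perpetuity (Gordon): PV = PMT₁ / (r − g) = 40,870 / (r − 0.0093) = $7,170,175.44.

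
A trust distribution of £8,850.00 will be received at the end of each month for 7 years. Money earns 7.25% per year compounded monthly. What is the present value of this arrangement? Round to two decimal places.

This is an ordinary annuity: 84 payments of £8,850.00 at the end of each month.
Periodic rate r = 0.0725/12 per month; n is counted in months.
PV = PMT × [(1 − (1+r)^−n)/r] = 8,850 × [1 − (1+r)^−84] / r = £581,655.78

£581,655.78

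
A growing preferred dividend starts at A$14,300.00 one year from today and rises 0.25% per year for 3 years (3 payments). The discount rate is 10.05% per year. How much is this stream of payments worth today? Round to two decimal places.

A$35,613.93

Periodic rate r = 0.1005 per year.
Growing ordinary annuity: PV = PMT₁ × [1 − ((1+g)/(1+r))^n] / (r − g) = 14,300 × [1 − ((1+0.0025)/(1+r))^3] / (r − 0.0025) = A$35,613.93.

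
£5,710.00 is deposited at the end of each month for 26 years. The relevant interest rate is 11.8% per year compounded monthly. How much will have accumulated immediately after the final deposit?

This is an ordinary annuity: 312 deposits of £5,710.00 at the end of each month.
Periodic rate r = 0.118/12 per month; n is counted in months.
FV = PMT × [((1+r)^n − 1)/r] = 5,710 × [(1+r)^312 − 1] / r = £11,717,546.24

£11,717,546.24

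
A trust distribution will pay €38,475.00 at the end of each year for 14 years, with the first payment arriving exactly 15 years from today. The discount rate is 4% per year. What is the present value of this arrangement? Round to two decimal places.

Ordinary annuity of 14 payments, first payment at period 15.
Periodic rate r = 0.04 per year.
The ordinary-annuity PV formula values the stream one period before the first payment (period 14); discount that back 14 periods:
PV₀ = 38,475 × [1 − (1+r)^−14] / r × (1+r)^−14 = €234,695.20

€234,695.20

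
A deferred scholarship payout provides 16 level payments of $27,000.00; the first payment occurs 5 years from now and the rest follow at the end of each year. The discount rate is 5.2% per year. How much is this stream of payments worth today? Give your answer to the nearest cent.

$235,548.53

Ordinary annuity of 16 payments, first payment at period 5.
Periodic rate r = 0.052 per year.
The ordinary-annuity PV formula values the stream one period before the first payment (period 4); discount that back 4 periods:
PV₀ = 27,000 × [1 − (1+r)^−16] / r × (1+r)^−4 = $235,548.53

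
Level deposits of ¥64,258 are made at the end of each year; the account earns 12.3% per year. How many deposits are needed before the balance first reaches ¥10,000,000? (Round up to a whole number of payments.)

26 payments

Periodic rate r = 0.123 per year.
Ordinary annuity FV: 10,000,000 = 64,258 × [((1+r)^n − 1)/r].
(1+r)^n = 1 + 10,000,000 × r / 64,258, so n = ln(1 + 10,000,000·r/64,258) / ln(1+r) = 25.89.
Round up to a whole number of payments: n = 26.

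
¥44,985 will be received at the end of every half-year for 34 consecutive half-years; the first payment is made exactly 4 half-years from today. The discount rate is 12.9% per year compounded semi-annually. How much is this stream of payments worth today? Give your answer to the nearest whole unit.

¥509,148

Ordinary annuity of 34 payments, first payment at period 4.
Periodic rate r = 0.129/2 per half-year; n is counted in half-years.
The ordinary-annuity PV formula values the stream one period before the first payment (period 3); discount that back 3 periods:
PV₀ = 44,985 × [1 − (1+r)^−34] / r × (1+r)^−3 = ¥509,148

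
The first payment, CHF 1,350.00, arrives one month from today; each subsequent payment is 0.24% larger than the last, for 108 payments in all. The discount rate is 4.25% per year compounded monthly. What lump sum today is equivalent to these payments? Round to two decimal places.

Periodic rate r = 0.0425/12 per month; n is counted in months.
Growing ordinary annuity: PV = PMT₁ × [1 − ((1+g)/(1+r))^n] / (r − g) = 1,350 × [1 − ((1+0.0024)/(1+r))^108] / (r − 0.0024) = CHF 136,787.92.

CHF 136,787.92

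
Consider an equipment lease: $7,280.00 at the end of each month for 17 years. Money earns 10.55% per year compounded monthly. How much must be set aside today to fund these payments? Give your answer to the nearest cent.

This is an ordinary annuity: 204 payments of $7,280.00 at the end of each month.
Periodic rate r = 0.1055/12 per month; n is counted in months.
PV = PMT × [(1 − (1+r)^−n)/r] = 7,280 × [1 − (1+r)^−204] / r = $689,203.31

$689,203.31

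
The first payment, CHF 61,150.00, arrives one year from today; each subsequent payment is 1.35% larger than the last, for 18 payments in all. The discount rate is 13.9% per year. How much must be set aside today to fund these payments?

Periodic rate r = 0.139 per year.
Growing ordinary annuity: PV = PMT₁ × [1 − ((1+g)/(1+r))^n] / (r − g) = 61,150 × [1 − ((1+0.0135)/(1+r))^18] / (r − 0.0135) = CHF 427,663.76.

CHF 427,663.76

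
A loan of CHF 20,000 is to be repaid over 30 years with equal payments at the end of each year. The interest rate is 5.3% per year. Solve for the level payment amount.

Level ordinary annuity; solve PV = PMT × [(1 − (1+r)^−n)/r] for PMT.
Periodic rate r = 0.053 per year.
With n = 30: PMT = 20,000 / ([(1 − (1+r)^−n)/r]) = CHF 1,345.86

CHF 1,345.86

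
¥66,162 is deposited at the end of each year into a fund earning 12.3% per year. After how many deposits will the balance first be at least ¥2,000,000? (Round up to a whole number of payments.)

Periodic rate r = 0.123 per year.
Ordinary annuity FV: 2,000,000 = 66,162 × [((1+r)^n − 1)/r].
(1+r)^n = 1 + 2,000,000 × r / 66,162, so n = ln(1 + 2,000,000·r/66,162) / ln(1+r) = 13.37.
Round up to a whole number of payments: n = 14.

14 payments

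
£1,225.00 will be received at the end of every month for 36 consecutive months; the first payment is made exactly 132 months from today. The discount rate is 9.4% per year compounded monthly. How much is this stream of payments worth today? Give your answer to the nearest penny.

£13,780.06

Ordinary annuity of 36 payments, first payment at period 132.
Periodic rate r = 0.094/12 per month; n is counted in months.
The ordinary-annuity PV formula values the stream one period before the first payment (period 131); discount that back 131 periods:
PV₀ = 1,225 × [1 − (1+r)^−36] / r × (1+r)^−131 = £13,780.06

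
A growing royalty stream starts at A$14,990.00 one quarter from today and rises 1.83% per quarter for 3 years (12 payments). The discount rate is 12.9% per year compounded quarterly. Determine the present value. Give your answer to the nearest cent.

A$161,873.82

Periodic rate r = 0.129/4 per quarter; n is counted in quarters.
Growing ordinary annuity: PV = PMT₁ × [1 − ((1+g)/(1+r))^n] / (r − g) = 14,990 × [1 − ((1+0.0183)/(1+r))^12] / (r − 0.0183) = A$161,873.82.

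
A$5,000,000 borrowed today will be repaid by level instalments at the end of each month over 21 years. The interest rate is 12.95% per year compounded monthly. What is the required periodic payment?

A$57,825.40

Level ordinary annuity; solve PV = PMT × [(1 − (1+r)^−n)/r] for PMT.
Periodic rate r = 0.1295/12 per month; n is counted in months.
With n = 252: PMT = 5,000,000 / ([(1 − (1+r)^−n)/r]) = A$57,825.40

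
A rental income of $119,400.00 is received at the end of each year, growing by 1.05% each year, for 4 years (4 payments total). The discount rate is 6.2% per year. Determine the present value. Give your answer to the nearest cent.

Periodic rate r = 0.062 per year.
Growing ordinary annuity: PV = PMT₁ × [1 − ((1+g)/(1+r))^n] / (r − g) = 119,400 × [1 − ((1+0.0105)/(1+r))^4] / (r − 0.0105) = $418,049.75.

$418,049.75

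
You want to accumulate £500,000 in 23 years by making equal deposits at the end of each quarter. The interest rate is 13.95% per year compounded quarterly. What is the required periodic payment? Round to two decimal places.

Level ordinary annuity; solve FV = PMT × [((1+r)^n − 1)/r] for PMT.
Periodic rate r = 0.1395/4 per quarter; n is counted in quarters.
With n = 92: PMT = 500,000 / ([((1+r)^n − 1)/r]) = £777.58

£777.58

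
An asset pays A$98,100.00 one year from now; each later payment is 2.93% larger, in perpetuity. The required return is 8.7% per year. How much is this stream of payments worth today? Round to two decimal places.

A$1,700,173.31

Periodic rate r = 0.087 per year.
Growing perpetuity (Gordon): PV = PMT₁ / (r − g) = 98,100 / (r − 0.0293) = A$1,700,173.31.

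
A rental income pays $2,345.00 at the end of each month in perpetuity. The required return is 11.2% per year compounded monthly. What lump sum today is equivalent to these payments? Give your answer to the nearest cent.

Periodic rate r = 0.112/12 per month.
Level perpetuity: PV = PMT / r = 2,345 / (0.112/12) = $251,250.00.

$251,250.00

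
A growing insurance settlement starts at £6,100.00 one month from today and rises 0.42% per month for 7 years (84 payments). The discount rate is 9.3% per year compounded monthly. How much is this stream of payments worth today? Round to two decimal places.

£440,800.94

Periodic rate r = 0.093/12 per month; n is counted in months.
Growing ordinary annuity: PV = PMT₁ × [1 − ((1+g)/(1+r))^n] / (r − g) = 6,100 × [1 − ((1+0.0042)/(1+r))^84] / (r − 0.0042) = £440,800.94.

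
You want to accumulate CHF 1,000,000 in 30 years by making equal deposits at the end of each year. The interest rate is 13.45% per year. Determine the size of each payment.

Level ordinary annuity; solve FV = PMT × [((1+r)^n − 1)/r] for PMT.
Periodic rate r = 0.1345 per year.
With n = 30: PMT = 1,000,000 / ([((1+r)^n − 1)/r]) = CHF 3,122.88

CHF 3,122.88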